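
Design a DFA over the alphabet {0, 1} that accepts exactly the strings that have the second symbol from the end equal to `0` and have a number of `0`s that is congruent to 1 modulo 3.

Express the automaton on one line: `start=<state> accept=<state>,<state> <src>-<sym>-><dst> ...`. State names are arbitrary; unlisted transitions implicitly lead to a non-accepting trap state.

start=S0 accept=S3,S6 S0-0->S1 S0-1->S0 S1-0->S2 S1-1->S3 S2-0->S4 S2-1->S2 S3-0->S2 S3-1->S5 S4-0->S6 S4-1->S0 S5-0->S2 S5-1->S5 S6-0->S2 S6-1->S3

Run two small machines in parallel and take their product. One (7 states) tracks the last 2 symbols read; the other (3 states) tracks the count of `0`s modulo 3. Each combined state is a pair, one component from each; accept when both components accept. Minimizing collapses redundant product states.
        0   1  
>  S0   S1  S0 
   S1   S2  S3 
   S2   S4  S2 
 * S3   S2  S5 
   S4   S6  S0 
   S5   S2  S5 
 * S6   S2  S3 
(> = start, * = accepting)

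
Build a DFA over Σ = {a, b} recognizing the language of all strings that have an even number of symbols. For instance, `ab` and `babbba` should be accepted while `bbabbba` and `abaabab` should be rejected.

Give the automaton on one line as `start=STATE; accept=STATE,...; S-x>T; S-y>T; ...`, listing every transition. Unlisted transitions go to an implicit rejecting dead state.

start=q0; accept=q0; q0-a>q1; q0-b>q1; q1-a>q0; q1-b>q0

Only the length mod 2 matters, so use a 2-cycle: from any state, every input symbol moves to the next state, wrapping q1 back to q0. Mark q0 accepting.
2 states suffice.
        a   b  
>* q0   q1  q1 
   q1   q0  q0 
(> = start, * = accepting)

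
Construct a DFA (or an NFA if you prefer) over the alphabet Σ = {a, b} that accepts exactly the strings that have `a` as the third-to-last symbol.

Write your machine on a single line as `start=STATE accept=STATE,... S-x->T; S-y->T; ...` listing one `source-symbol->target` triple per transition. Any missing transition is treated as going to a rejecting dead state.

Because acceptance depends on a position counted from the end, the machine has to buffer the most recent 3 symbols. Make each state the string of the last up-to-3 symbols read; on input `x` shift the window left and append `x`. Accept when the buffered window has length 3 and begins with `a`.
With 15 states:
          a    b  
>  S0     S1   S2 
   S1     S3   S4 
   S2     S5   S6 
   S3     S7   S8 
   S4     S9  S10 
   S5    S11  S12 
   S6    S13  S14 
 * S7     S7   S8 
 * S8     S9  S10 
 * S9    S11  S12 
 * S10   S13  S14 
   S11    S7   S8 
   S12    S9  S10 
   S13   S11  S12 
   S14   S13  S14 
(> = start, * = accepting)

start=S0; accept=S7,S8,S9,S10; S0-a->S1; S0-b->S2; S1-a->S3; S1-b->S4; S2-a->S5; S2-b->S6; S3-a->S7; S3-b->S8; S4-a->S9; S4-b->S10; S5-a->S11; S5-b->S12; S6-a->S13; S6-b->S14; S7-a->S7; S7-b->S8; S8-a->S9; S8-b->S10; S9-a->S11; S9-b->S12; S10-a->S13; S10-b->S14; S11-a->S7; S11-b->S8; S12-a->S9; S12-b->S10; S13-a->S11; S13-b->S12; S14-a->S13; S14-b->S14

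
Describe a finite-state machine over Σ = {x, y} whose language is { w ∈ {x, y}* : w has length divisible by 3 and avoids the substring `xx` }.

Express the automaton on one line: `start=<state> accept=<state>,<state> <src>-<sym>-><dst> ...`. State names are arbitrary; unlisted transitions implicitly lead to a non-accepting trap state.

Handle the two conditions separately and then intersect. One (3 states) tracks the input length modulo 3; the other (3 states) tracks partial matches of the forbidden pattern `xx`. Each combined state is a pair, one component from each; accept when both components accept.
With 9 states:
        x   y  
>* s0   s1  s2 
   s1   s3  s4 
   s2   s5  s4 
   s3   s6  s6 
   s4   s7  s0 
   s5   s6  s0 
   s6   s8  s8 
 * s7   s8  s2 
   s8   s3  s3 
(> = start, * = accepting)

start=s0 accept=s0,s7 s0-x->s1 s0-y->s2 s1-x->s3 s1-y->s4 s2-x->s5 s2-y->s4 s3-x->s6 s3-y->s6 s4-x->s7 s4-y->s0 s5-x->s6 s5-y->s0 s6-x->s8 s6-y->s8 s7-x->s8 s7-y->s2 s8-x->s3 s8-y->s3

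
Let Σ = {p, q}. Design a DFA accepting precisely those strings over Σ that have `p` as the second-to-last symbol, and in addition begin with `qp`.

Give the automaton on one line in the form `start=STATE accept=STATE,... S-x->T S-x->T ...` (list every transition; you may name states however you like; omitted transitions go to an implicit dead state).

Run two small machines in parallel and take their product. One (7 states) tracks the last 2 symbols read; the other (4 states) tracks whether the input so far still matches the prefix `qp`. Each combined state is a pair, one component from each; accept when both components accept.
With 11 states:
       p  q 
>  A   B  C 
   B   D  E 
   C   F  G 
   D   D  E 
   E   H  G 
   F   I  J 
   G   H  G 
   H   D  E 
 * I   I  J 
 * J   F  K 
   K   F  K 
(> = start, * = accepting)

start=A accept=I,J A-p->B A-q->C B-p->D B-q->E C-p->F C-q->G D-p->D D-q->E E-p->H E-q->G F-p->I F-q->J G-p->H G-q->G H-p->D H-q->E I-p->I I-q->J J-p->F J-q->K K-p->F K-q->K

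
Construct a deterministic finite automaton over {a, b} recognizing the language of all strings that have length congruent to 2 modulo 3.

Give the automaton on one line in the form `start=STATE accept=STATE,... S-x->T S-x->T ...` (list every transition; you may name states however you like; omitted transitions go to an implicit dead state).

start=S0 accept=S2 S0-a->S1 S0-b->S1 S1-a->S2 S1-b->S2 S2-a->S0 S2-b->S0

Only the length mod 3 matters, so use a 3-cycle: from any state, every input symbol moves to the next state, wrapping S2 back to S0. Mark S2 accepting.
With 3 states:
        a   b  
>  S0   S1  S1 
   S1   S2  S2 
 * S2   S0  S0 
(> = start, * = accepting)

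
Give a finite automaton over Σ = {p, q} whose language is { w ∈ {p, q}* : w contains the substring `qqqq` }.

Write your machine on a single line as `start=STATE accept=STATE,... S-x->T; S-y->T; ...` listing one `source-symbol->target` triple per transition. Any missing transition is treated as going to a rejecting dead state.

Track how much of `qqqq` has been matched so far: state S0 is no progress, S4 is the absorbing accept state reached once `qqqq` has occurred. Intermediate states record partial matches; on a mismatch, fall back to the longest reusable overlap.
With 5 states:
        p   q  
>  S0   S0  S1 
   S1   S0  S2 
   S2   S0  S3 
   S3   S0  S4 
 * S4   S4  S4 
(> = start, * = accepting)

start=S0; accept=S4; S0-p->S0; S0-q->S1; S1-p->S0; S1-q->S2; S2-p->S0; S2-q->S3; S3-p->S0; S3-q->S4; S4-p->S4; S4-q->S4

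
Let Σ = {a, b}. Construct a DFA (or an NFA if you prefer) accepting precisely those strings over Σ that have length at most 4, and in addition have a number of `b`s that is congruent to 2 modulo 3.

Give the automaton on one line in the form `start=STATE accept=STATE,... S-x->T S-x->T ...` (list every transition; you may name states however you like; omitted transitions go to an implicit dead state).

Handle the two conditions separately and then intersect. One (6 states) tracks the input length, saturating at 5; the other (3 states) tracks the count of `b`s modulo 3. Each combined state is a pair, one component from each; accept when both components accept.
          a    b  
>  s0     s1   s2 
   s1     s3   s4 
   s2     s4   s5 
   s3     s6   s7 
   s4     s7   s8 
 * s5     s8   s6 
   s6     s9  s10 
   s7    s10  s11 
 * s8    s11   s9 
   s9    s12  s13 
   s10   s13  s14 
 * s11   s14  s12 
   s12   s12  s13 
   s13   s13  s14 
   s14   s14  s12 
(> = start, * = accepting)

start=s0 accept=s5,s8,s11 s0-a->s1 s0-b->s2 s1-a->s3 s1-b->s4 s2-a->s4 s2-b->s5 s3-a->s6 s3-b->s7 s4-a->s7 s4-b->s8 s5-a->s8 s5-b->s6 s6-a->s9 s6-b->s10 s7-a->s10 s7-b->s11 s8-a->s11 s8-b->s9 s9-a->s12 s9-b->s13 s10-a->s13 s10-b->s14 s11-a->s14 s11-b->s12 s12-a->s12 s12-b->s13 s13-a->s13 s13-b->s14 s14-a->s14 s14-b->s12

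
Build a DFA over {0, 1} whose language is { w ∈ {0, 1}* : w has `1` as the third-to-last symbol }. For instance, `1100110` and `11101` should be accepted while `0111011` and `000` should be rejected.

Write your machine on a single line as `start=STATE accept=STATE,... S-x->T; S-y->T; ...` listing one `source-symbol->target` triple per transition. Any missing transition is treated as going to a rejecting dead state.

A DFA must remember the last 3 symbols (since which symbol is third-to-last isn't known until the input ends). Use one state per possible window of the last ≤3 symbols; accept from those whose window starts with `1`.
15 states suffice.
          0    1  
>  S0     S1   S2 
   S1     S3   S4 
   S2     S5   S6 
   S3     S7   S8 
   S4     S9  S10 
   S5    S11  S12 
   S6    S13  S14 
   S7     S7   S8 
   S8     S9  S10 
   S9    S11  S12 
   S10   S13  S14 
 * S11    S7   S8 
 * S12    S9  S10 
 * S13   S11  S12 
 * S14   S13  S14 
(> = start, * = accepting)

start=S0; accept=S11,S12,S13,S14; S0-0->S1; S0-1->S2; S1-0->S3; S1-1->S4; S2-0->S5; S2-1->S6; S3-0->S7; S3-1->S8; S4-0->S9; S4-1->S10; S5-0->S11; S5-1->S12; S6-0->S13; S6-1->S14; S7-0->S7; S7-1->S8; S8-0->S9; S8-1->S10; S9-0->S11; S9-1->S12; S10-0->S13; S10-1->S14; S11-0->S7; S11-1->S8; S12-0->S9; S12-1->S10; S13-0->S11; S13-1->S12; S14-0->S13; S14-1->S14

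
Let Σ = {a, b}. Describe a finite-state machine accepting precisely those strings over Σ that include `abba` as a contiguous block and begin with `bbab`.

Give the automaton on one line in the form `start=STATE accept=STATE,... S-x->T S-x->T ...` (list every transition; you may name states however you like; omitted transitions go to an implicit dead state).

start=q0 accept=q8 q0-a->q1 q0-b->q2 q1-a->q1 q1-b->q1 q2-a->q1 q2-b->q3 q3-a->q4 q3-b->q1 q4-a->q1 q4-b->q5 q5-a->q6 q5-b->q7 q6-a->q6 q6-b->q5 q7-a->q8 q7-b->q9 q8-a->q8 q8-b->q8 q9-a->q6 q9-b->q9

Handle the two conditions separately and then intersect. One (5 states) tracks whether and how much of `abba` has been seen; the other (6 states) tracks whether the input so far still matches the prefix `bbab`. Each combined state is a pair, one component from each; accept when both components accept. Minimizing collapses redundant product states.
With 10 states:
        a   b  
>  q0   q1  q2 
   q1   q1  q1 
   q2   q1  q3 
   q3   q4  q1 
   q4   q1  q5 
   q5   q6  q7 
   q6   q6  q5 
   q7   q8  q9 
 * q8   q8  q8 
   q9   q6  q9 
(> = start, * = accepting)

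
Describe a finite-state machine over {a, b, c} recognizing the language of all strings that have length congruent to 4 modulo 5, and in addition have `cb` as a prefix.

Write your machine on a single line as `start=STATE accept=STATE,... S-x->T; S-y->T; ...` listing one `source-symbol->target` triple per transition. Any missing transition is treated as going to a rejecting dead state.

Handle the two conditions separately and then intersect. One (5 states) tracks the input length modulo 5; the other (4 states) tracks whether the input so far still matches the prefix `cb`. Each combined state is a pair, one component from each; accept when both components accept.
A 12-state machine:
          a    b    c  
>  S0     S1   S1   S2 
   S1     S3   S3   S3 
   S2     S3   S4   S3 
   S3     S5   S5   S5 
   S4     S6   S6   S6 
   S5     S7   S7   S7 
   S6     S8   S8   S8 
   S7     S9   S9   S9 
 * S8    S10  S10  S10 
   S9     S1   S1   S1 
   S10   S11  S11  S11 
   S11    S4   S4   S4 
(> = start, * = accepting)

start=S0; accept=S8; S0-a->S1; S0-b->S1; S0-c->S2; S1-a->S3; S1-b->S3; S1-c->S3; S2-a->S3; S2-b->S4; S2-c->S3; S3-a->S5; S3-b->S5; S3-c->S5; S4-a->S6; S4-b->S6; S4-c->S6; S5-a->S7; S5-b->S7; S5-c->S7; S6-a->S8; S6-b->S8; S6-c->S8; S7-a->S9; S7-b->S9; S7-c->S9; S8-a->S10; S8-b->S10; S8-c->S10; S9-a->S1; S9-b->S1; S9-c->S1; S10-a->S11; S10-b->S11; S10-c->S11; S11-a->S4; S11-b->S4; S11-c->S4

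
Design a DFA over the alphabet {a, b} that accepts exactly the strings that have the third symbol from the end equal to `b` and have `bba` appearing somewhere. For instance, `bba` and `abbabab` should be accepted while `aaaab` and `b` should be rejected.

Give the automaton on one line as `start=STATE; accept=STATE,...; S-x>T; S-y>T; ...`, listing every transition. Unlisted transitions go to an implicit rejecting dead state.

Build one automaton per condition and run them in lockstep. One (15 states) tracks the last 3 symbols read; the other (4 states) tracks whether and how much of `bba` has been seen. Each combined state is a pair, one component from each; accept when both components accept.
A 22-state machine:
          a    b  
>  q0     q1   q2 
   q1     q3   q4 
   q2     q5   q6 
   q3     q7   q8 
   q4     q9  q10 
   q5    q11  q12 
   q6    q13  q14 
   q7     q7   q8 
   q8     q9  q10 
   q9    q11  q12 
   q10   q13  q14 
   q11    q7   q8 
   q12    q9  q10 
 * q13   q15  q16 
   q14   q13  q14 
 * q15   q17  q18 
 * q16   q19  q20 
   q17   q17  q18 
   q18   q19  q20 
   q19   q15  q16 
   q20   q13  q21 
 * q21   q13  q21 
(> = start, * = accepting)

start=q0; accept=q13,q15,q16,q21; q0-a>q1; q0-b>q2; q1-a>q3; q1-b>q4; q2-a>q5; q2-b>q6; q3-a>q7; q3-b>q8; q4-a>q9; q4-b>q10; q5-a>q11; q5-b>q12; q6-a>q13; q6-b>q14; q7-a>q7; q7-b>q8; q8-a>q9; q8-b>q10; q9-a>q11; q9-b>q12; q10-a>q13; q10-b>q14; q11-a>q7; q11-b>q8; q12-a>q9; q12-b>q10; q13-a>q15; q13-b>q16; q14-a>q13; q14-b>q14; q15-a>q17; q15-b>q18; q16-a>q19; q16-b>q20; q17-a>q17; q17-b>q18; q18-a>q19; q18-b>q20; q19-a>q15; q19-b>q16; q20-a>q13; q20-b>q21; q21-a>q13; q21-b>q21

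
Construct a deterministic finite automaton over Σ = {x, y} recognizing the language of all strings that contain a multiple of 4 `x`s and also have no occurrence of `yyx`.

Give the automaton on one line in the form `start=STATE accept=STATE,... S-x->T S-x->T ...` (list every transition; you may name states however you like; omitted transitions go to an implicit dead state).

Run two small machines in parallel and take their product. One (4 states) tracks the count of `x`s modulo 4; the other (4 states) tracks partial matches of the forbidden pattern `yyx`. Each combined state is a pair, one component from each; accept when both components accept.
16 states suffice.
       x  y 
>* A   B  C 
   B   D  E 
 * C   B  F 
   D   G  H 
   E   D  I 
 * F   J  F 
   G   A  K 
   H   G  L 
   I   M  I 
   J   M  J 
   K   A  N 
   L   O  L 
   M   O  M 
   N   P  N 
   O   P  O 
   P   J  P 
(> = start, * = accepting)

start=A accept=A,C,F A-x->B A-y->C B-x->D B-y->E C-x->B C-y->F D-x->G D-y->H E-x->D E-y->I F-x->J F-y->F G-x->A G-y->K H-x->G H-y->L I-x->M I-y->I J-x->M J-y->J K-x->A K-y->N L-x->O L-y->L M-x->O M-y->M N-x->P N-y->N O-x->P O-y->O P-x->J P-y->P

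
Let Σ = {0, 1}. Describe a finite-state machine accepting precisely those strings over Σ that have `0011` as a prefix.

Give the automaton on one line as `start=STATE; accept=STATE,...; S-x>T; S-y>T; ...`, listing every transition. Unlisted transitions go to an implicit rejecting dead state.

Walk along `0011` while the input agrees: from s0 take `0` to s1, and so on. Any deviation drops to the rejecting sink s5. Once s4 is reached the prefix is confirmed and every continuation is accepted.
With 6 states:
        0   1  
>  s0   s1  s5 
   s1   s2  s5 
   s2   s5  s3 
   s3   s5  s4 
 * s4   s4  s4 
   s5   s5  s5 
(> = start, * = accepting)

start=s0; accept=s4; s0-0>s1; s0-1>s5; s1-0>s2; s1-1>s5; s2-0>s5; s2-1>s3; s3-0>s5; s3-1>s4; s4-0>s4; s4-1>s4; s5-0>s5; s5-1>s5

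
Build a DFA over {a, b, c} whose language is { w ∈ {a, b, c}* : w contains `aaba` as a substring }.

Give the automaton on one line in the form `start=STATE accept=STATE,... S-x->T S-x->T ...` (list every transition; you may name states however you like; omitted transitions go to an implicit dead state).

Track how much of `aaba` has been matched so far: state S0 is no progress, S4 is the absorbing accept state reached once `aaba` has occurred. Intermediate states record partial matches; on a mismatch, fall back to the longest reusable overlap.
With 5 states:
        a   b   c  
>  S0   S1  S0  S0 
   S1   S2  S0  S0 
   S2   S2  S3  S0 
   S3   S4  S0  S0 
 * S4   S4  S4  S4 
(> = start, * = accepting)

start=S0 accept=S4 S0-a->S1 S0-b->S0 S0-c->S0 S1-a->S2 S1-b->S0 S1-c->S0 S2-a->S2 S2-b->S3 S2-c->S0 S3-a->S4 S3-b->S0 S3-c->S0 S4-a->S4 S4-b->S4 S4-c->S4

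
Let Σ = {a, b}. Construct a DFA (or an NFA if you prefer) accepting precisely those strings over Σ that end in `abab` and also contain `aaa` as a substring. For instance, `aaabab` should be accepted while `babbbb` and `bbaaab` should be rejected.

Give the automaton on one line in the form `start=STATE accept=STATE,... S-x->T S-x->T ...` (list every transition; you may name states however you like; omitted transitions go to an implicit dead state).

Run two small machines in parallel and take their product. The first has 5 states tracking how much of the suffix `abab` has currently been matched; the second has 4 states tracking whether and how much of `aaa` has been seen. A product state is a pair (one from each), accepting exactly when both do.
          a    b  
>  q0     q1   q0 
   q1     q2   q3 
   q2     q4   q3 
   q3     q5   q0 
   q4     q4   q6 
   q5     q2   q7 
   q6     q8   q9 
   q7     q5   q0 
   q8     q4  q10 
   q9     q4   q9 
 * q10    q8   q9 
(> = start, * = accepting)

start=q0 accept=q10 q0-a->q1 q0-b->q0 q1-a->q2 q1-b->q3 q2-a->q4 q2-b->q3 q3-a->q5 q3-b->q0 q4-a->q4 q4-b->q6 q5-a->q2 q5-b->q7 q6-a->q8 q6-b->q9 q7-a->q5 q7-b->q0 q8-a->q4 q8-b->q10 q9-a->q4 q9-b->q9 q10-a->q8 q10-b->q9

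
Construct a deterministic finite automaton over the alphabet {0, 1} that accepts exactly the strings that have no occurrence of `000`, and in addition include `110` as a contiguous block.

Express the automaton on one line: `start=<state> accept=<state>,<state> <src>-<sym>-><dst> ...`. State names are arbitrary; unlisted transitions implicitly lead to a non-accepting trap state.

start=S0 accept=S6,S8,S9 S0-0->S1 S0-1->S2 S1-0->S3 S1-1->S2 S2-0->S1 S2-1->S4 S3-0->S5 S3-1->S2 S4-0->S6 S4-1->S4 S5-0->S5 S5-1->S7 S6-0->S8 S6-1->S9 S7-0->S5 S7-1->S10 S8-0->S11 S8-1->S9 S9-0->S6 S9-1->S9 S10-0->S11 S10-1->S10 S11-0->S11 S11-1->S11

Handle the two conditions separately and then intersect. One (4 states) tracks partial matches of the forbidden pattern `000`; the other (4 states) tracks whether and how much of `110` has been seen. Each combined state is a pair, one component from each; accept when both components accept.
A 12-state machine:
          0    1  
>  S0     S1   S2 
   S1     S3   S2 
   S2     S1   S4 
   S3     S5   S2 
   S4     S6   S4 
   S5     S5   S7 
 * S6     S8   S9 
   S7     S5  S10 
 * S8    S11   S9 
 * S9     S6   S9 
   S10   S11  S10 
   S11   S11  S11 
(> = start, * = accepting)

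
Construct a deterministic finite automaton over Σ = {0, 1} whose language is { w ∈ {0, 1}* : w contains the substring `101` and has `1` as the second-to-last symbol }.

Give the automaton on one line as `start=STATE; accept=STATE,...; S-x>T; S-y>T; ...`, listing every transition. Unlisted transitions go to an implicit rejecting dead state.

Run two small machines in parallel and take their product. One (4 states) tracks whether and how much of `101` has been seen; the other (7 states) tracks the last 2 symbols read. Each combined state is a pair, one component from each; accept when both components accept.
With 11 states:
          0    1  
>  S0     S1   S2 
   S1     S3   S4 
   S2     S5   S6 
   S3     S3   S4 
   S4     S5   S6 
   S5     S3   S7 
   S6     S5   S6 
   S7     S8   S9 
 * S8    S10   S7 
 * S9     S8   S9 
   S10   S10   S7 
(> = start, * = accepting)

start=S0; accept=S8,S9; S0-0>S1; S0-1>S2; S1-0>S3; S1-1>S4; S2-0>S5; S2-1>S6; S3-0>S3; S3-1>S4; S4-0>S5; S4-1>S6; S5-0>S3; S5-1>S7; S6-0>S5; S6-1>S6; S7-0>S8; S7-1>S9; S8-0>S10; S8-1>S7; S9-0>S8; S9-1>S9; S10-0>S10; S10-1>S7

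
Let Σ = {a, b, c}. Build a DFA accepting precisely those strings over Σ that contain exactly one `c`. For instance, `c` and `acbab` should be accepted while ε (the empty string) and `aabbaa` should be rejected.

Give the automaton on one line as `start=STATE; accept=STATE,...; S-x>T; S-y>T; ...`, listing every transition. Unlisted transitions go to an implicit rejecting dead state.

start=q0; accept=q1; q0-a>q0; q0-b>q0; q0-c>q1; q1-a>q1; q1-b>q1; q1-c>q2; q2-a>q2; q2-b>q2; q2-c>q2

Only the number of `c`s matters, and only up to 2. Make a chain q0 → q1 → q2 advanced by each `c` (with q2 absorbing); every other symbol self-loops. The accepting set is {q1}.
With 3 states:
        a   b   c  
>  q0   q0  q0  q1 
 * q1   q1  q1  q2 
   q2   q2  q2  q2 
(> = start, * = accepting)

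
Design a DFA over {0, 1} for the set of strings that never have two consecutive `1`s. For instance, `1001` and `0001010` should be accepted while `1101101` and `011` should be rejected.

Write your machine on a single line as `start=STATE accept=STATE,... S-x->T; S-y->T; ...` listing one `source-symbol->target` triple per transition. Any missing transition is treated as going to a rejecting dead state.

This is the complement of 'contains `11`'. Use the same substring-matching states — q0 through q2 holding how much of `11` has just been matched — but flip the accepting set: everything except the trap q2 accepts.
A 3-state machine:
        0   1  
>* q0   q0  q1 
 * q1   q0  q2 
   q2   q2  q2 
(> = start, * = accepting)

start=q0; accept=q0,q1; q0-0->q0; q0-1->q1; q1-0->q0; q1-1->q2; q2-0->q2; q2-1->q2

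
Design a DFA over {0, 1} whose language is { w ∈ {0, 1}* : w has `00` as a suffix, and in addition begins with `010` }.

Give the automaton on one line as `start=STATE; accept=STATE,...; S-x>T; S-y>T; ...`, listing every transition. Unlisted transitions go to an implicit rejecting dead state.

start=q0; accept=q7; q0-0>q1; q0-1>q2; q1-0>q3; q1-1>q4; q2-0>q5; q2-1>q2; q3-0>q3; q3-1>q2; q4-0>q6; q4-1>q2; q5-0>q3; q5-1>q2; q6-0>q7; q6-1>q8; q7-0>q7; q7-1>q8; q8-0>q6; q8-1>q8

Handle the two conditions separately and then intersect. The first has 3 states tracking how much of the suffix `00` has currently been matched; the second has 5 states tracking whether the input so far still matches the prefix `010`. A product state is a pair (one from each), accepting exactly when both do.
9 states suffice.
        0   1  
>  q0   q1  q2 
   q1   q3  q4 
   q2   q5  q2 
   q3   q3  q2 
   q4   q6  q2 
   q5   q3  q2 
   q6   q7  q8 
 * q7   q7  q8 
   q8   q6  q8 
(> = start, * = accepting)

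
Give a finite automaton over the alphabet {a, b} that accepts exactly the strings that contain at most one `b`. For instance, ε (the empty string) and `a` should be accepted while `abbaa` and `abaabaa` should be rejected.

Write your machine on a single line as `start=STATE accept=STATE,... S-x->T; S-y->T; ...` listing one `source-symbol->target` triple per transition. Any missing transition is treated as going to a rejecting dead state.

Count `b`s, saturating at 2: state s0 means no `b` yet, s1 means one `b` seen, s2 means more than one. Each `b` increments (capped at s2); other symbols loop. Accept from {s0, s1}.
3 states suffice.
        a   b  
>* s0   s0  s1 
 * s1   s1  s2 
   s2   s2  s2 
(> = start, * = accepting)

start=s0; accept=s0,s1; s0-a->s0; s0-b->s1; s1-a->s1; s1-b->s2; s2-a->s2; s2-b->s2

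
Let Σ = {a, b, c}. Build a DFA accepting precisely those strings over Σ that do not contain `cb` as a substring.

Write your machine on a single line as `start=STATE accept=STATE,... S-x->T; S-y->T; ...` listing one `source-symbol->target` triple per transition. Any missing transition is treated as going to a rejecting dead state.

start=s0; accept=s0,s1; s0-a->s0; s0-b->s0; s0-c->s1; s1-a->s0; s1-b->s2; s1-c->s1; s2-a->s2; s2-b->s2; s2-c->s2

Track partial matches of the forbidden pattern `cb`. State s2 is a dead state reached once `cb` has occurred; every other state accepts. s0 means no part of `cb` is currently matched.
With 3 states:
        a   b   c  
>* s0   s0  s0  s1 
 * s1   s0  s2  s1 
   s2   s2  s2  s2 
(> = start, * = accepting)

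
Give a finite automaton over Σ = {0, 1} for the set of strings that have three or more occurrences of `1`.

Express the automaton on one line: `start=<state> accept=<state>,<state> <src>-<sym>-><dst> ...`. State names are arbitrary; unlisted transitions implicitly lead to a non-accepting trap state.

start=q0 accept=q3,q4 q0-0->q0 q0-1->q1 q1-0->q1 q1-1->q2 q2-0->q2 q2-1->q3 q3-0->q3 q3-1->q4 q4-0->q4 q4-1->q4

Count `1`s, saturating at 4: states q0 through q3 mean 0 through 3 `1`s seen; q4 means more than 3. Each `1` increments (capped at q4); other symbols loop. Accept from {q3, q4}.
With 5 states:
        0   1  
>  q0   q0  q1 
   q1   q1  q2 
   q2   q2  q3 
 * q3   q3  q4 
 * q4   q4  q4 
(> = start, * = accepting)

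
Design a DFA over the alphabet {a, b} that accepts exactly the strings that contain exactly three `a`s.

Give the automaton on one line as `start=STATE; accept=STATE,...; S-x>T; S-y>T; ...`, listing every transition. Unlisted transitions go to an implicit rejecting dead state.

start=q0; accept=q3; q0-a>q1; q0-b>q0; q1-a>q2; q1-b>q1; q2-a>q3; q2-b>q2; q3-a>q4; q3-b>q3; q4-a>q4; q4-b>q4

Count `a`s, saturating at 4: states q0 through q3 mean 0 through 3 `a`s seen; q4 means more than 3. Each `a` increments (capped at q4); other symbols loop. Accept from {q3}.
        a   b  
>  q0   q1  q0 
   q1   q2  q1 
   q2   q3  q2 
 * q3   q4  q3 
   q4   q4  q4 
(> = start, * = accepting)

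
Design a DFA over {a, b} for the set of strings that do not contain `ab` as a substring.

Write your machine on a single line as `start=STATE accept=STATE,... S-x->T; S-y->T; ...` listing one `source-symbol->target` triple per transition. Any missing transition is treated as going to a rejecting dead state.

start=S0; accept=S0,S1; S0-a->S1; S0-b->S0; S1-a->S1; S1-b->S2; S2-a->S2; S2-b->S2

Track partial matches of the forbidden pattern `ab`. State S2 is a dead state reached once `ab` has occurred; every other state accepts. S0 means no part of `ab` is currently matched.
A 3-state machine:
        a   b  
>* S0   S1  S0 
 * S1   S1  S2 
   S2   S2  S2 
(> = start, * = accepting)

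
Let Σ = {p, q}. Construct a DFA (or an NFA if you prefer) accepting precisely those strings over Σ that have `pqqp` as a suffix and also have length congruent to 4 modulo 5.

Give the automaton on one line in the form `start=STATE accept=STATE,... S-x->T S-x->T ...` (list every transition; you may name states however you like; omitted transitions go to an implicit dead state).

Build one automaton per condition and run them in lockstep. The first has 5 states tracking how much of the suffix `pqqp` has currently been matched; the second has 5 states tracking the input length modulo 5. A product state is a pair (one from each), accepting exactly when both do. Minimizing collapses redundant product states.
With 9 states:
        p   q  
>  s0   s1  s2 
   s1   s3  s4 
   s2   s3  s3 
   s3   s5  s5 
   s4   s5  s6 
   s5   s7  s7 
   s6   s8  s7 
   s7   s0  s0 
 * s8   s0  s0 
(> = start, * = accepting)

start=s0 accept=s8 s0-p->s1 s0-q->s2 s1-p->s3 s1-q->s4 s2-p->s3 s2-q->s3 s3-p->s5 s3-q->s5 s4-p->s5 s4-q->s6 s5-p->s7 s5-q->s7 s6-p->s8 s6-q->s7 s7-p->s0 s7-q->s0 s8-p->s0 s8-q->s0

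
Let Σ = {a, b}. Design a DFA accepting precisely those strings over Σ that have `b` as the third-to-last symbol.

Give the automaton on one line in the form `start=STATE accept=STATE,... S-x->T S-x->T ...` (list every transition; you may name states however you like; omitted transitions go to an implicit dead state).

start=S0 accept=S11,S12,S13,S14 S0-a->S1 S0-b->S2 S1-a->S3 S1-b->S4 S2-a->S5 S2-b->S6 S3-a->S7 S3-b->S8 S4-a->S9 S4-b->S10 S5-a->S11 S5-b->S12 S6-a->S13 S6-b->S14 S7-a->S7 S7-b->S8 S8-a->S9 S8-b->S10 S9-a->S11 S9-b->S12 S10-a->S13 S10-b->S14 S11-a->S7 S11-b->S8 S12-a->S9 S12-b->S10 S13-a->S11 S13-b->S12 S14-a->S13 S14-b->S14

A DFA must remember the last 3 symbols (since which symbol is third-to-last isn't known until the input ends). Use one state per possible window of the last ≤3 symbols; accept from those whose window starts with `b`.
15 states suffice.
          a    b  
>  S0     S1   S2 
   S1     S3   S4 
   S2     S5   S6 
   S3     S7   S8 
   S4     S9  S10 
   S5    S11  S12 
   S6    S13  S14 
   S7     S7   S8 
   S8     S9  S10 
   S9    S11  S12 
   S10   S13  S14 
 * S11    S7   S8 
 * S12    S9  S10 
 * S13   S11  S12 
 * S14   S13  S14 
(> = start, * = accepting)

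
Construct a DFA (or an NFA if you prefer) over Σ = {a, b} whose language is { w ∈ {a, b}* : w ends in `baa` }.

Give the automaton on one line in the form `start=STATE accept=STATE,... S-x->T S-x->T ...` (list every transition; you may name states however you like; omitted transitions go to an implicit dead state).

start=s0 accept=s3 s0-a->s0 s0-b->s1 s1-a->s2 s1-b->s1 s2-a->s3 s2-b->s1 s3-a->s0 s3-b->s1

Remember how much of `baa` the current input suffix matches. State s0 means no match yet; s1 means the last symbol is `b`; s2 means the last 2 symbols are `ba`; s3 means the last 3 symbols are `baa`. Only s3 accepts. On a mismatch, fall back to the longest proper suffix that is still a prefix of `baa`.
4 states suffice.
        a   b  
>  s0   s0  s1 
   s1   s2  s1 
   s2   s3  s1 
 * s3   s0  s1 
(> = start, * = accepting)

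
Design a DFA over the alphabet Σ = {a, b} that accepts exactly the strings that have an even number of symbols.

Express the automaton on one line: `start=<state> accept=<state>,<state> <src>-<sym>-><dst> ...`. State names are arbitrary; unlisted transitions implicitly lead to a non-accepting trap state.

Count input length modulo 2: every symbol advances one step around the cycle q0 → q1 → q0. Accept at q0.
        a   b  
>* q0   q1  q1 
   q1   q0  q0 
(> = start, * = accepting)

start=q0 accept=q0 q0-a->q1 q0-b->q1 q1-a->q0 q1-b->q0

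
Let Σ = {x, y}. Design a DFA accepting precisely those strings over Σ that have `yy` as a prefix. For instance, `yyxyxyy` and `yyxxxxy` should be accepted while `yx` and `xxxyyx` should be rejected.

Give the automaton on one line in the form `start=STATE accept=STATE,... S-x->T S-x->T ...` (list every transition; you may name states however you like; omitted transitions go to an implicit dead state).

Check the first 2 symbols one by one: S0 through S1 record how many have matched `yy` so far; any wrong symbol goes to the dead state S3. After all 2 match we enter the accepting sink S2.
4 states suffice.
        x   y  
>  S0   S3  S1 
   S1   S3  S2 
 * S2   S2  S2 
   S3   S3  S3 
(> = start, * = accepting)

start=S0 accept=S2 S0-x->S3 S0-y->S1 S1-x->S3 S1-y->S2 S2-x->S2 S2-y->S2 S3-x->S3 S3-y->S3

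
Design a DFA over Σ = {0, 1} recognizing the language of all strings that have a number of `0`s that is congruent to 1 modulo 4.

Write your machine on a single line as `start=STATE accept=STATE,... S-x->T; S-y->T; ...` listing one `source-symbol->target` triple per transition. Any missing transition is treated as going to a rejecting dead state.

start=q0; accept=q1; q0-0->q1; q0-1->q0; q1-0->q2; q1-1->q1; q2-0->q3; q2-1->q2; q3-0->q0; q3-1->q3

Keep the running count of `0`s modulo 4: each `0` advances along the cycle q0 → q1 → q2 → q3 → q0 while other symbols loop. Accept at q1.
        0   1  
>  q0   q1  q0 
 * q1   q2  q1 
   q2   q3  q2 
   q3   q0  q3 
(> = start, * = accepting)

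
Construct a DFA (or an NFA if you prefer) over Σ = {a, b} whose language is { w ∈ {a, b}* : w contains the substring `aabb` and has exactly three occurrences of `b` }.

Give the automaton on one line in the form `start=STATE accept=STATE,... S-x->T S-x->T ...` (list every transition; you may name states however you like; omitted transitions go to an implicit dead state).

start=q0 accept=q15 q0-a->q1 q0-b->q2 q1-a->q3 q1-b->q2 q2-a->q4 q2-b->q5 q3-a->q3 q3-b->q6 q4-a->q7 q4-b->q5 q5-a->q8 q5-b->q9 q6-a->q4 q6-b->q10 q7-a->q7 q7-b->q11 q8-a->q12 q8-b->q9 q9-a->q13 q9-b->q14 q10-a->q10 q10-b->q15 q11-a->q8 q11-b->q15 q12-a->q12 q12-b->q16 q13-a->q17 q13-b->q14 q14-a->q18 q14-b->q14 q15-a->q15 q15-b->q19 q16-a->q13 q16-b->q19 q17-a->q17 q17-b->q20 q18-a->q21 q18-b->q14 q19-a->q19 q19-b->q19 q20-a->q18 q20-b->q19 q21-a->q21 q21-b->q20

Handle the two conditions separately and then intersect. The first has 5 states tracking whether and how much of `aabb` has been seen; the second has 5 states tracking the count of `b`s, saturating at 4. A product state is a pair (one from each), accepting exactly when both do.
With 22 states:
          a    b  
>  q0     q1   q2 
   q1     q3   q2 
   q2     q4   q5 
   q3     q3   q6 
   q4     q7   q5 
   q5     q8   q9 
   q6     q4  q10 
   q7     q7  q11 
   q8    q12   q9 
   q9    q13  q14 
   q10   q10  q15 
   q11    q8  q15 
   q12   q12  q16 
   q13   q17  q14 
   q14   q18  q14 
 * q15   q15  q19 
   q16   q13  q19 
   q17   q17  q20 
   q18   q21  q14 
   q19   q19  q19 
   q20   q18  q19 
   q21   q21  q20 
(> = start, * = accepting)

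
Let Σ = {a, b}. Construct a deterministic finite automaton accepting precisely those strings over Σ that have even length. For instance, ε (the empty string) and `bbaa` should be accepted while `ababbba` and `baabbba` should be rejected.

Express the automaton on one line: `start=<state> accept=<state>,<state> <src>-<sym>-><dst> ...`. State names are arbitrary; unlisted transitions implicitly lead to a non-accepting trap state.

start=q0 accept=q0 q0-a->q1 q0-b->q1 q1-a->q0 q1-b->q0

Only the length mod 2 matters, so use a 2-cycle: from any state, every input symbol moves to the next state, wrapping q1 back to q0. Mark q0 accepting.
        a   b  
>* q0   q1  q1 
   q1   q0  q0 
(> = start, * = accepting)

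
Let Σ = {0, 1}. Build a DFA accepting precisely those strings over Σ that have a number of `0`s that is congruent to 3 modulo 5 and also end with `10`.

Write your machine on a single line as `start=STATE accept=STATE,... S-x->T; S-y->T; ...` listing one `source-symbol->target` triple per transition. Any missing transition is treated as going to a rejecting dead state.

Run two small machines in parallel and take their product. The first has 5 states tracking the count of `0`s modulo 5; the second has 3 states tracking how much of the suffix `10` has currently been matched. A product state is a pair (one from each), accepting exactly when both do. Equivalent product states are then merged.
        0   1  
>  s0   s1  s0 
   s1   s2  s1 
   s2   s3  s4 
   s3   s5  s3 
   s4   s6  s4 
   s5   s0  s5 
 * s6   s5  s3 
(> = start, * = accepting)

start=s0; accept=s6; s0-0->s1; s0-1->s0; s1-0->s2; s1-1->s1; s2-0->s3; s2-1->s4; s3-0->s5; s3-1->s3; s4-0->s6; s4-1->s4; s5-0->s0; s5-1->s5; s6-0->s5; s6-1->s3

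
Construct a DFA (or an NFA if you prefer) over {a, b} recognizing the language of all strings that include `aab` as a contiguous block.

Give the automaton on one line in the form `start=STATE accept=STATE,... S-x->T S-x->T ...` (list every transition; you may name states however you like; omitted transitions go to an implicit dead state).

States s0..s2 record the length of the longest prefix of `aab` that matches the current input suffix. Reaching s3 means `aab` has been seen, and we stay there forever. Accept from s3.
        a   b  
>  s0   s1  s0 
   s1   s2  s0 
   s2   s2  s3 
 * s3   s3  s3 
(> = start, * = accepting)

start=s0 accept=s3 s0-a->s1 s0-b->s0 s1-a->s2 s1-b->s0 s2-a->s2 s2-b->s3 s3-a->s3 s3-b->s3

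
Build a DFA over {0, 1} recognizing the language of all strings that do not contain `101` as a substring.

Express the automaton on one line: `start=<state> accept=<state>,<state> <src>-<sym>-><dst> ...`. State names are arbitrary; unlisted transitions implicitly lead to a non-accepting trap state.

start=q0 accept=q0,q1,q2 q0-0->q0 q0-1->q1 q1-0->q2 q1-1->q1 q2-0->q0 q2-1->q3 q3-0->q3 q3-1->q3

This is the complement of 'contains `101`'. Use the same substring-matching states — q0 through q3 holding how much of `101` has just been matched — but flip the accepting set: everything except the trap q3 accepts.
With 4 states:
        0   1  
>* q0   q0  q1 
 * q1   q2  q1 
 * q2   q0  q3 
   q3   q3  q3 
(> = start, * = accepting)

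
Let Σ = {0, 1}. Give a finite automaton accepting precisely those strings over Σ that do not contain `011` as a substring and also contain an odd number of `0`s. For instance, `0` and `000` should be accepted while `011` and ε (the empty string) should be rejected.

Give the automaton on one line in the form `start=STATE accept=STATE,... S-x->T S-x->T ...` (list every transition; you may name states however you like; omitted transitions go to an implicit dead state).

Run two small machines in parallel and take their product. The first has 4 states tracking partial matches of the forbidden pattern `011`; the second has 2 states tracking the count of `0`s modulo 2. A product state is a pair (one from each), accepting exactly when both do. Minimizing collapses redundant product states.
A 6-state machine:
        0   1  
>  s0   s1  s0 
 * s1   s2  s3 
   s2   s1  s4 
 * s3   s2  s5 
   s4   s1  s5 
   s5   s5  s5 
(> = start, * = accepting)

start=s0 accept=s1,s3 s0-0->s1 s0-1->s0 s1-0->s2 s1-1->s3 s2-0->s1 s2-1->s4 s3-0->s2 s3-1->s5 s4-0->s1 s4-1->s5 s5-0->s5 s5-1->s5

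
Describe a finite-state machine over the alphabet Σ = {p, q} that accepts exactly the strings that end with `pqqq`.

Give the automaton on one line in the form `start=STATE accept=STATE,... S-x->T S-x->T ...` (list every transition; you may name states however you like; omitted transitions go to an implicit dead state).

Remember how much of `pqqq` the current input suffix matches. State A means no match yet; B means the last symbol is `p`; C means the last 2 symbols are `pq`; D means the last 3 symbols are `pqq`; E means the last 4 symbols are `pqqq`. Only E accepts. On a mismatch, fall back to the longest proper suffix that is still a prefix of `pqqq`.
       p  q 
>  A   B  A 
   B   B  C 
   C   B  D 
   D   B  E 
 * E   B  A 
(> = start, * = accepting)

start=A accept=E A-p->B A-q->A B-p->B B-q->C C-p->B C-q->D D-p->B D-q->E E-p->B E-q->A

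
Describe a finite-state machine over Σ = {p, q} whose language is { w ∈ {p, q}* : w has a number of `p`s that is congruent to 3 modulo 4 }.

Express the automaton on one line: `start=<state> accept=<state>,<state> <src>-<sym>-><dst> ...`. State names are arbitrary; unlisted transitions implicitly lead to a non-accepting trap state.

The only thing that matters is how many `p`s have appeared, reduced mod 4. Use one state per residue: s0 for 0, …, s3 for 3. Reading `p` moves to the next residue; anything else stays put. s3 is accepting.
        p   q  
>  s0   s1  s0 
   s1   s2  s1 
   s2   s3  s2 
 * s3   s0  s3 
(> = start, * = accepting)

start=s0 accept=s3 s0-p->s1 s0-q->s0 s1-p->s2 s1-q->s1 s2-p->s3 s2-q->s2 s3-p->s0 s3-q->s3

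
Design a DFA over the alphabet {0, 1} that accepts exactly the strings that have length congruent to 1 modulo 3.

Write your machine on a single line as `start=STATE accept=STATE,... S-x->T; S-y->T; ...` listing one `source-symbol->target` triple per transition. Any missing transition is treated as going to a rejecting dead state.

Only the length mod 3 matters, so use a 3-cycle: from any state, every input symbol moves to the next state, wrapping C back to A. Mark B accepting.
3 states suffice.
       0  1 
>  A   B  B 
 * B   C  C 
   C   A  A 
(> = start, * = accepting)

start=A; accept=B; A-0->B; A-1->B; B-0->C; B-1->C; C-0->A; C-1->A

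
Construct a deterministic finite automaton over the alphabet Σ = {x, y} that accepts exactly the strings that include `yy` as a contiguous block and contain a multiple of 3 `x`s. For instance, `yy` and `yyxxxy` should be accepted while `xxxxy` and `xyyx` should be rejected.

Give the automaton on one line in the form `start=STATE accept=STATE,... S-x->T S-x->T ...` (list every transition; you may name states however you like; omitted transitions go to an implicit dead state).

Build one automaton per condition and run them in lockstep. One (3 states) tracks whether and how much of `yy` has been seen; the other (3 states) tracks the count of `x`s modulo 3. Each combined state is a pair, one component from each; accept when both components accept.
A 9-state machine:
        x   y  
>  q0   q1  q2 
   q1   q3  q4 
   q2   q1  q5 
   q3   q0  q6 
   q4   q3  q7 
 * q5   q7  q5 
   q6   q0  q8 
   q7   q8  q7 
   q8   q5  q8 
(> = start, * = accepting)

start=q0 accept=q5 q0-x->q1 q0-y->q2 q1-x->q3 q1-y->q4 q2-x->q1 q2-y->q5 q3-x->q0 q3-y->q6 q4-x->q3 q4-y->q7 q5-x->q7 q5-y->q5 q6-x->q0 q6-y->q8 q7-x->q8 q7-y->q7 q8-x->q5 q8-y->q8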